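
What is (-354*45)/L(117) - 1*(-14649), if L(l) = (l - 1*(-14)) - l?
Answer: 94578/7 ≈ 13511.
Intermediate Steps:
L(l) = 14 (L(l) = (l + 14) - l = (14 + l) - l = 14)
(-354*45)/L(117) - 1*(-14649) = -354*45/14 - 1*(-14649) = -15930*1/14 + 14649 = -7965/7 + 14649 = 94578/7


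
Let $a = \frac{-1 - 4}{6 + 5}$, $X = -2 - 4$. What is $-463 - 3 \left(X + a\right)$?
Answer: $- \frac{4880}{11} \approx -443.64$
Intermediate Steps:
$X = -6$ ($X = -2 - 4 = -6$)
$a = - \frac{5}{11} \approx -0.45455$
$-463 - 3 \left(X + a\right) = -463 - 3 \left(-6 - \frac{5}{11}\right) = -463 - - \frac{213}{11} = -463 + \frac{213}{11} = - \frac{4880}{11}$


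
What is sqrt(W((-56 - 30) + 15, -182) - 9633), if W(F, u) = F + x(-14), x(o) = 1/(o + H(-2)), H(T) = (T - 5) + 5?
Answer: I*sqrt(155265)/4 ≈ 98.509*I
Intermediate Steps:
H(T) = T (H(T) = (-5 + T) + 5 = T)
x(o) = 1/(-2 + o) (x(o) = 1/(o - 2) = 1/(-2 + o))
W(F, u) = -1/16 + F (W(F, u) = F + 1/(-2 - 14) = F + 1/(-16) = F - 1/16 = -1/16 + F)
sqrt(W((-56 - 30) + 15, -182) - 9633) = sqrt((-1/16 + ((-56 - 30) + 15)) - 9633) = sqrt((-1/16 + (-86 + 15)) - 9633) = sqrt((-1/16 - 71) - 9633) = sqrt(-1137/16 - 9633) = sqrt(-155265/16) = I*sqrt(155265)/4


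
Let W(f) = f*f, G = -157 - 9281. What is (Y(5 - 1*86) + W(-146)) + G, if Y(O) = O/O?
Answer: 11879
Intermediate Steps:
G = -9438
Y(O) = 1
W(f) = f²
(Y(5 - 1*86) + W(-146)) + G = (1 + (-146)²) - 9438 = (1 + 21316) - 9438 = 21317 - 9438 = 11879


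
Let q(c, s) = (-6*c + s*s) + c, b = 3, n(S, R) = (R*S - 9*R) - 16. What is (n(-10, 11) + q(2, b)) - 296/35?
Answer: -8206/35 ≈ -234.46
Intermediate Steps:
n(S, R) = -16 - 9*R + R*S (n(S, R) = (-9*R + R*S) - 16 = -16 - 9*R + R*S)
q(c, s) = s² - 5*c (q(c, s) = (-6*c + s²) + c = (s² - 6*c) + c = s² - 5*c)
(n(-10, 11) + q(2, b)) - 296/35 = ((-16 - 9*11 + 11*(-10)) + (3² - 5*2)) - 296/35 = ((-16 - 99 - 110) + (9 - 10)) - 296*1/35 = (-225 - 1) - 296/35 = -226 - 296/35 = -8206/35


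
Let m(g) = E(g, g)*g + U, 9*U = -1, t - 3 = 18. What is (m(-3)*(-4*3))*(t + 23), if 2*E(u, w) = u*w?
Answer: 21560/3 ≈ 7186.7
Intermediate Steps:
t = 21 (t = 3 + 18 = 21)
U = -⅑ (U = (⅑)*(-1) = -⅑ ≈ -0.11111)
E(u, w) = u*w/2 (E(u, w) = (u*w)/2 = u*w/2)
m(g) = -⅑ + g³/2 (m(g) = (g*g/2)*g - ⅑ = (g²/2)*g - ⅑ = g³/2 - ⅑ = -⅑ + g³/2)
(m(-3)*(-4*3))*(t + 23) = ((-⅑ + (½)*(-3)³)*(-4*3))*(21 + 23) = ((-⅑ + (½)*(-27))*(-12))*44 = ((-⅑ - 27/2)*(-12))*44 = -245/18*(-12)*44 = (490/3)*44 = 21560/3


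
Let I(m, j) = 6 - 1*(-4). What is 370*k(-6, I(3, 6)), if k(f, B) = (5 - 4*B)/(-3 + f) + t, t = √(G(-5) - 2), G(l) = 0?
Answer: 12950/9 + 370*I*√2 ≈ 1438.9 + 523.26*I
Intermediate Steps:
I(m, j) = 10 (I(m, j) = 6 + 4 = 10)
t = I*√2 (t = √(0 - 2) = √(-2) = I*√2 ≈ 1.4142*I)
k(f, B) = I*√2 + (5 - 4*B)/(-3 + f) (k(f, B) = (5 - 4*B)/(-3 + f) + I*√2 = I*√2 + (5 - 4*B)/(-3 + f))
370*k(-6, I(3, 6)) = 370*((5 - 4*10 - 3*I*√2 + I*(-6)*√2)/(-3 - 6)) = 370*((5 - 40 - 3*I*√2 - 6*I*√2)/(-9)) = 370*(-(-35 - 9*I*√2)/9) = 370*(35/9 + I*√2) = 12950/9 + 370*I*√2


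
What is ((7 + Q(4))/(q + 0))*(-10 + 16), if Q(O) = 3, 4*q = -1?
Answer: -240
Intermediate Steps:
q = -1/4 (q = (1/4)*(-1) = -1/4 ≈ -0.25000)
((7 + Q(4))/(q + 0))*(-10 + 16) = ((7 + 3)/(-1/4 + 0))*(-10 + 16) = (10/(-1/4))*6 = (10*(-4))*6 = -40*6 = -240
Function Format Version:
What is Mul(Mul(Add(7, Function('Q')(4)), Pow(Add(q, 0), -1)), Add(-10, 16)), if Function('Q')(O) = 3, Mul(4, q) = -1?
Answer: -240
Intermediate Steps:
q = Rational(-1, 4) (q = Mul(Rational(1, 4), -1) = Rational(-1, 4) ≈ -0.25000)
Mul(Mul(Add(7, Function('Q')(4)), Pow(Add(q, 0), -1)), Add(-10, 16)) = Mul(Mul(Add(7, 3), Pow(Add(Rational(-1, 4), 0), -1)), Add(-10, 16)) = Mul(Mul(10, Pow(Rational(-1, 4), -1)), 6) = Mul(Mul(10, -4), 6) = Mul(-40, 6) = -240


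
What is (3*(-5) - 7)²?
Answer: 484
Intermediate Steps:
(3*(-5) - 7)² = (-15 - 7)² = (-22)² = 484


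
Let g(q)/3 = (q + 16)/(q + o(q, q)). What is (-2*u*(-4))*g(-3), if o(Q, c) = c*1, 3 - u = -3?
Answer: -312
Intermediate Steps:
u = 6 (u = 3 - 1*(-3) = 3 + 3 = 6)
o(Q, c) = c
g(q) = 3*(16 + q)/(2*q) (g(q) = 3*((q + 16)/(q + q)) = 3*((16 + q)/((2*q))) = 3*((16 + q)*(1/(2*q))) = 3*((16 + q)/(2*q)) = 3*(16 + q)/(2*q))
(-2*u*(-4))*g(-3) = (-2*6*(-4))*(3/2 + 24/(-3)) = (-12*(-4))*(3/2 + 24*(-⅓)) = 48*(3/2 - 8) = 48*(-13/2) = -312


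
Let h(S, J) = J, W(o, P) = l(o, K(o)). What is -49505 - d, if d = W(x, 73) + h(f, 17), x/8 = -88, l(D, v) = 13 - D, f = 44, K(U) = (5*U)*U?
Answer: -50239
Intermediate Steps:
K(U) = 5*U**2
x = -704 (x = 8*(-88) = -704)
W(o, P) = 13 - o
d = 734 (d = (13 - 1*(-704)) + 17 = (13 + 704) + 17 = 717 + 17 = 734)
-49505 - d = -49505 - 1*734 = -49505 - 734 = -50239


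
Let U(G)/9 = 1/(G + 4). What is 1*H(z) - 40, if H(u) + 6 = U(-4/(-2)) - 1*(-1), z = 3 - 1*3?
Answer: -87/2 ≈ -43.500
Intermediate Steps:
z = 0 (z = 3 - 3 = 0)
U(G) = 9/(4 + G) (U(G) = 9/(G + 4) = 9/(4 + G))
H(u) = -7/2 (H(u) = -6 + (9/(4 - 4/(-2)) - 1*(-1)) = -6 + (9/(4 - 4*(-½)) + 1) = -6 + (9/(4 + 2) + 1) = -6 + (9/6 + 1) = -6 + (9*(⅙) + 1) = -6 + (3/2 + 1) = -6 + 5/2 = -7/2)
1*H(z) - 40 = 1*(-7/2) - 40 = -7/2 - 40 = -87/2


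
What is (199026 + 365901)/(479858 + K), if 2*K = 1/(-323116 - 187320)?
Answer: 192239385448/163291198725 ≈ 1.1773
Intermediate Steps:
K = -1/1020872 (K = 1/(2*(-323116 - 187320)) = (1/2)/(-510436) = (1/2)*(-1/510436) = -1/1020872 ≈ -9.7955e-7)
(199026 + 365901)/(479858 + K) = (199026 + 365901)/(479858 - 1/1020872) = 564927/(489873596175/1020872) = 564927*(1020872/489873596175) = 192239385448/163291198725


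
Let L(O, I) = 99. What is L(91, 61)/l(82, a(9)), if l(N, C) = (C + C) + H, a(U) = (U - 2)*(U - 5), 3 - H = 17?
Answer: 33/14 ≈ 2.3571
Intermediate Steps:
H = -14 (H = 3 - 1*17 = 3 - 17 = -14)
a(U) = (-5 + U)*(-2 + U) (a(U) = (-2 + U)*(-5 + U) = (-5 + U)*(-2 + U))
l(N, C) = -14 + 2*C (l(N, C) = (C + C) - 14 = 2*C - 14 = -14 + 2*C)
L(91, 61)/l(82, a(9)) = 99/(-14 + 2*(10 + 9² - 7*9)) = 99/(-14 + 2*(10 + 81 - 63)) = 99/(-14 + 2*28) = 99/(-14 + 56) = 99/42 = 99*(1/42) = 33/14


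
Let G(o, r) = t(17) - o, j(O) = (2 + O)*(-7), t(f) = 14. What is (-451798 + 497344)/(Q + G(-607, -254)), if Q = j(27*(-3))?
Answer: 22773/587 ≈ 38.796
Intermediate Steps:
j(O) = -14 - 7*O
Q = 553 (Q = -14 - 189*(-3) = -14 - 7*(-81) = -14 + 567 = 553)
G(o, r) = 14 - o
(-451798 + 497344)/(Q + G(-607, -254)) = (-451798 + 497344)/(553 + (14 - 1*(-607))) = 45546/(553 + (14 + 607)) = 45546/(553 + 621) = 45546/1174 = 45546*(1/1174) = 22773/587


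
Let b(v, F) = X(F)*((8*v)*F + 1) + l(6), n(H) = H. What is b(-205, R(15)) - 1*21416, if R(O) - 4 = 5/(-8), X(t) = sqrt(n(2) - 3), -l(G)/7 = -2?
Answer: -21402 - 5534*I ≈ -21402.0 - 5534.0*I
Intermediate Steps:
l(G) = 14 (l(G) = -7*(-2) = 14)
X(t) = I (X(t) = sqrt(2 - 3) = sqrt(-1) = I)
R(O) = 27/8 (R(O) = 4 + 5/(-8) = 4 + 5*(-1/8) = 4 - 5/8 = 27/8)
b(v, F) = 14 + I*(1 + 8*F*v) (b(v, F) = I*((8*v)*F + 1) + 14 = I*(8*F*v + 1) + 14 = I*(1 + 8*F*v) + 14 = 14 + I*(1 + 8*F*v))
b(-205, R(15)) - 1*21416 = (14 + I + 8*I*(27/8)*(-205)) - 1*21416 = (14 + I - 5535*I) - 21416 = (14 - 5534*I) - 21416 = -21402 - 5534*I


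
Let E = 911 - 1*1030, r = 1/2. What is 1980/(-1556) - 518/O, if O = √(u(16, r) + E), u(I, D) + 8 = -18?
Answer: -495/389 + 518*I*√145/145 ≈ -1.2725 + 43.018*I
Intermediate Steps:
r = ½ ≈ 0.50000
u(I, D) = -26 (u(I, D) = -8 - 18 = -26)
E = -119 (E = 911 - 1030 = -119)
O = I*√145 (O = √(-26 - 119) = √(-145) = I*√145 ≈ 12.042*I)
1980/(-1556) - 518/O = 1980/(-1556) - 518*(-I*√145/145) = 1980*(-1/1556) - (-518)*I*√145/145 = -495/389 + 518*I*√145/145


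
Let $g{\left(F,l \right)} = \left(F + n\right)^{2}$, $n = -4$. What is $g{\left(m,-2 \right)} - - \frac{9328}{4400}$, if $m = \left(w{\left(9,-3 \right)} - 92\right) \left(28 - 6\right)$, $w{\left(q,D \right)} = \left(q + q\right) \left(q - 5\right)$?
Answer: $\frac{4928453}{25} \approx 1.9714 \cdot 10^{5}$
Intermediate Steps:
$w{\left(q,D \right)} = 2 q \left(-5 + q\right)$
$m = -440$ ($m = \left(2 \cdot 9 \left(-5 + 9\right) - 92\right) \left(28 - 6\right) = \left(2 \cdot 9 \cdot 4 - 92\right) 22 = \left(72 - 92\right) 22 = \left(-20\right) 22 = -440$)
$g{\left(F,l \right)} = \left(-4 + F\right)^{2}$ ($g{\left(F,l \right)} = \left(F - 4\right)^{2} = \left(-4 + F\right)^{2}$)
$g{\left(m,-2 \right)} - - \frac{9328}{4400} = \left(-4 - 440\right)^{2} - - \frac{9328}{4400} = \left(-444\right)^{2} - \left(-9328\right) \frac{1}{4400} = 197136 - - \frac{53}{25} = 197136 + \frac{53}{25} = \frac{4928453}{25}$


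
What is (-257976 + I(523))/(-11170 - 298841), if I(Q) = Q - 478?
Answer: 85977/103337 ≈ 0.83201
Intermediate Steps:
I(Q) = -478 + Q
(-257976 + I(523))/(-11170 - 298841) = (-257976 + (-478 + 523))/(-11170 - 298841) = (-257976 + 45)/(-310011) = -257931*(-1/310011) = 85977/103337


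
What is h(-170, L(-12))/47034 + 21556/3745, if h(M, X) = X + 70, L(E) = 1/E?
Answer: 12169520903/2113707960 ≈ 5.7574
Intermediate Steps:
h(M, X) = 70 + X
h(-170, L(-12))/47034 + 21556/3745 = (70 + 1/(-12))/47034 + 21556/3745 = (70 - 1/12)*(1/47034) + 21556*(1/3745) = (839/12)*(1/47034) + 21556/3745 = 839/564408 + 21556/3745 = 12169520903/2113707960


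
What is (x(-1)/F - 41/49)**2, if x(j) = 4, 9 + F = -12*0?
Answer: 319225/194481 ≈ 1.6414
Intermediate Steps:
F = -9 (F = -9 - 12*0 = -9 + 0 = -9)
(x(-1)/F - 41/49)**2 = (4/(-9) - 41/49)**2 = (4*(-1/9) - 41*1/49)**2 = (-4/9 - 41/49)**2 = (-565/441)**2 = 319225/194481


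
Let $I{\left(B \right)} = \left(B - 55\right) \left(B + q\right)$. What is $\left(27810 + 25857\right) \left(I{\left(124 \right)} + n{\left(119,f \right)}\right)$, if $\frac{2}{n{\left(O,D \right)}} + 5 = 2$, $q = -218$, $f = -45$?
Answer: $-348119940$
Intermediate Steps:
$n{\left(O,D \right)} = - \frac{2}{3}$ ($n{\left(O,D \right)} = \frac{2}{-5 + 2} = \frac{2}{-3} = 2 \left(- \frac{1}{3}\right) = - \frac{2}{3}$)
$I{\left(B \right)} = \left(-218 + B\right) \left(-55 + B\right)$ ($I{\left(B \right)} = \left(B - 55\right) \left(B - 218\right) = \left(B - 55\right) \left(-218 + B\right) = \left(-55 + B\right) \left(-218 + B\right) = \left(-218 + B\right) \left(-55 + B\right)$)
$\left(27810 + 25857\right) \left(I{\left(124 \right)} + n{\left(119,f \right)}\right) = \left(27810 + 25857\right) \left(\left(11990 + 124^{2} - 33852\right) - \frac{2}{3}\right) = 53667 \left(\left(11990 + 15376 - 33852\right) - \frac{2}{3}\right) = 53667 \left(-6486 - \frac{2}{3}\right) = 53667 \left(- \frac{19460}{3}\right) = -348119940$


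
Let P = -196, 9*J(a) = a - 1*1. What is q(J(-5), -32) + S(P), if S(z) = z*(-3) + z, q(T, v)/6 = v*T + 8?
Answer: 568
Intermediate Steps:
J(a) = -1/9 + a/9 (J(a) = (a - 1*1)/9 = (a - 1)/9 = (-1 + a)/9 = -1/9 + a/9)
q(T, v) = 48 + 6*T*v (q(T, v) = 6*(v*T + 8) = 6*(T*v + 8) = 6*(8 + T*v) = 48 + 6*T*v)
S(z) = -2*z (S(z) = -3*z + z = -2*z)
q(J(-5), -32) + S(P) = (48 + 6*(-1/9 + (1/9)*(-5))*(-32)) - 2*(-196) = (48 + 6*(-1/9 - 5/9)*(-32)) + 392 = (48 + 6*(-2/3)*(-32)) + 392 = (48 + 128) + 392 = 176 + 392 = 568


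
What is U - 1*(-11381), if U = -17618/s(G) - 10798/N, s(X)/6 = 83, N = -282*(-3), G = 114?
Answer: 397885343/35109 ≈ 11333.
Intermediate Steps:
N = 846
s(X) = 498 (s(X) = 6*83 = 498)
U = -1690186/35109 (U = -17618/498 - 10798/846 = -17618*1/498 - 10798*1/846 = -8809/249 - 5399/423 = -1690186/35109 ≈ -48.141)
U - 1*(-11381) = -1690186/35109 - 1*(-11381) = -1690186/35109 + 11381 = 397885343/35109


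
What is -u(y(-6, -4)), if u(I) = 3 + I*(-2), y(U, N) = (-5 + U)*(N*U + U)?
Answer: -399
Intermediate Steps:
y(U, N) = (-5 + U)*(U + N*U)
u(I) = 3 - 2*I
-u(y(-6, -4)) = -(3 - (-12)*(-5 - 6 - 5*(-4) - 4*(-6))) = -(3 - (-12)*(-5 - 6 + 20 + 24)) = -(3 - (-12)*33) = -(3 - 2*(-198)) = -(3 + 396) = -1*399 = -399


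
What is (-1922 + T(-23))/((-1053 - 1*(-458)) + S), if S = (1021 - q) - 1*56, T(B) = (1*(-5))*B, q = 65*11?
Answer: 1807/345 ≈ 5.2377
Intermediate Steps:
q = 715
T(B) = -5*B
S = 250 (S = (1021 - 1*715) - 1*56 = (1021 - 715) - 56 = 306 - 56 = 250)
(-1922 + T(-23))/((-1053 - 1*(-458)) + S) = (-1922 - 5*(-23))/((-1053 - 1*(-458)) + 250) = (-1922 + 115)/((-1053 + 458) + 250) = -1807/(-595 + 250) = -1807/(-345) = -1807*(-1/345) = 1807/345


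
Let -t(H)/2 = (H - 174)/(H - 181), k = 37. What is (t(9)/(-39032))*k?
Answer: 6105/3356752 ≈ 0.0018187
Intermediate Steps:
t(H) = -2*(-174 + H)/(-181 + H) (t(H) = -2*(H - 174)/(H - 181) = -2*(-174 + H)/(-181 + H))
(t(9)/(-39032))*k = ((2*(174 - 1*9)/(-181 + 9))/(-39032))*37 = ((2*(174 - 9)/(-172))*(-1/39032))*37 = ((2*(-1/172)*165)*(-1/39032))*37 = -165/86*(-1/39032)*37 = (165/3356752)*37 = 6105/3356752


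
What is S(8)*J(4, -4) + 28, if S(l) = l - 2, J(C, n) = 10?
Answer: 88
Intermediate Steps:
S(l) = -2 + l
S(8)*J(4, -4) + 28 = (-2 + 8)*10 + 28 = 6*10 + 28 = 60 + 28 = 88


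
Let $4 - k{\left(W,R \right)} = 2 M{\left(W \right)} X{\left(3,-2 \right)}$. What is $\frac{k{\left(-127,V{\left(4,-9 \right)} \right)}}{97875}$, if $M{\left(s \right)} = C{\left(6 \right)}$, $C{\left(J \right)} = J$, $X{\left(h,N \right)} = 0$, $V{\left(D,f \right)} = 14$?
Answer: $\frac{4}{97875} \approx 4.0868 \cdot 10^{-5}$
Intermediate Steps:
$M{\left(s \right)} = 6$
$k{\left(W,R \right)} = 4$ ($k{\left(W,R \right)} = 4 - 2 \cdot 6 \cdot 0 = 4 - 12 \cdot 0 = 4 - 0 = 4 + 0 = 4$)
$\frac{k{\left(-127,V{\left(4,-9 \right)} \right)}}{97875} = \frac{4}{97875}$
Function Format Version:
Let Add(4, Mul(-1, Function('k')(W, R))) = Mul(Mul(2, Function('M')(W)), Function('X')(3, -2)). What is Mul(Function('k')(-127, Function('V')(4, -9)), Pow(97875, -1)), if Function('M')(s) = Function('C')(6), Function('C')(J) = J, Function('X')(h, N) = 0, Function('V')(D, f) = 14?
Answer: Rational(4, 97875) ≈ 4.0868e-5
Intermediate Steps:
Function('M')(s) = 6
Function('k')(W, R) = 4 (Function('k')(W, R) = Add(4, Mul(-1, Mul(Mul(2, 6), 0))) = Add(4, Mul(-1, Mul(12, 0))) = Add(4, Mul(-1, 0)) = Add(4, 0) = 4)
Mul(Function('k')(-127, Function('V')(4, -9)), Pow(97875, -1)) = Mul(4, Pow(97875, -1)) = Mul(4, Rational(1, 97875)) = Rational(4, 97875)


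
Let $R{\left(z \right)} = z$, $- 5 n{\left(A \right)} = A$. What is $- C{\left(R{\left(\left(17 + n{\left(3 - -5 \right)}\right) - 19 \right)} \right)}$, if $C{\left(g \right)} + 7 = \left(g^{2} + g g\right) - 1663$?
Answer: $\frac{41102}{25} \approx 1644.1$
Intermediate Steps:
$n{\left(A \right)} = - \frac{A}{5}$
$C{\left(g \right)} = -1670 + 2 g^{2}$ ($C{\left(g \right)} = -7 - \left(1663 - g^{2} - g g\right) = -7 + \left(\left(g^{2} + g^{2}\right) - 1663\right) = -7 + \left(2 g^{2} - 1663\right) = -7 + \left(-1663 + 2 g^{2}\right) = -1670 + 2 g^{2}$)
$- C{\left(R{\left(\left(17 + n{\left(3 - -5 \right)}\right) - 19 \right)} \right)} = - (-1670 + 2 \left(\left(17 - \frac{3 - -5}{5}\right) - 19\right)^{2}) = - (-1670 + 2 \left(\left(17 - \frac{3 + 5}{5}\right) - 19\right)^{2}) = - (-1670 + 2 \left(\left(17 - \frac{8}{5}\right) - 19\right)^{2}) = - (-1670 + 2 \left(\frac{77}{5} - 19\right)^{2}) = - (-1670 + 2 \left(- \frac{18}{5}\right)^{2}) = - (-1670 + 2 \cdot \frac{324}{25}) = - (-1670 + \frac{648}{25}) = \left(-1\right) \left(- \frac{41102}{25}\right) = \frac{41102}{25}$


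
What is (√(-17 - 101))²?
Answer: -118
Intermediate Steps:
(√(-17 - 101))² = (√(-118))² = (I*√118)² = -118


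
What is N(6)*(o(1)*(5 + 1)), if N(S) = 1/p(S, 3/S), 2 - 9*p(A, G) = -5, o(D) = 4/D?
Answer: 216/7 ≈ 30.857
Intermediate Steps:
p(A, G) = 7/9 (p(A, G) = 2/9 - 1/9*(-5) = 2/9 + 5/9 = 7/9)
N(S) = 9/7 (N(S) = 1/(7/9) = 9/7)
N(6)*(o(1)*(5 + 1)) = 9*((4/1)*(5 + 1))/7 = 9*((4*1)*6)/7 = 9*(4*6)/7 = (9/7)*24 = 216/7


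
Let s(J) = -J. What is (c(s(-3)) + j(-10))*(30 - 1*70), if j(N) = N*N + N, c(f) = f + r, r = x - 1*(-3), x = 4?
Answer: -4000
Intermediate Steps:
r = 7 (r = 4 - 1*(-3) = 4 + 3 = 7)
c(f) = 7 + f (c(f) = f + 7 = 7 + f)
j(N) = N + N² (j(N) = N² + N = N + N²)
(c(s(-3)) + j(-10))*(30 - 1*70) = ((7 - 1*(-3)) - 10*(1 - 10))*(30 - 1*70) = ((7 + 3) - 10*(-9))*(30 - 70) = (10 + 90)*(-40) = 100*(-40) = -4000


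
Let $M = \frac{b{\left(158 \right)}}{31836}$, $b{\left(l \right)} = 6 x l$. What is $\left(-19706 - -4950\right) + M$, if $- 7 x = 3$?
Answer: $- \frac{274033913}{18571} \approx -14756.0$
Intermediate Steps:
$x = - \frac{3}{7}$ ($x = \left(- \frac{1}{7}\right) 3 = - \frac{3}{7} \approx -0.42857$)
$b{\left(l \right)} = - \frac{18 l}{7}$ ($b{\left(l \right)} = 6 \left(- \frac{3}{7}\right) l = - \frac{18 l}{7}$)
$M = - \frac{237}{18571}$ ($M = \frac{\left(- \frac{18}{7}\right) 158}{31836} = \left(- \frac{2844}{7}\right) \frac{1}{31836} = - \frac{237}{18571} \approx -0.012762$)
$\left(-19706 - -4950\right) + M = \left(-19706 - -4950\right) - \frac{237}{18571} = \left(-19706 + 4950\right) - \frac{237}{18571} = -14756 - \frac{237}{18571} = - \frac{274033913}{18571}$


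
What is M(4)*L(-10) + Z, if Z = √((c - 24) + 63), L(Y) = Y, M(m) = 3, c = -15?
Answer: -30 + 2*√6 ≈ -25.101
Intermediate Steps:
Z = 2*√6 (Z = √((-15 - 24) + 63) = √(-39 + 63) = √24 = 2*√6 ≈ 4.8990)
M(4)*L(-10) + Z = 3*(-10) + 2*√6 = -30 + 2*√6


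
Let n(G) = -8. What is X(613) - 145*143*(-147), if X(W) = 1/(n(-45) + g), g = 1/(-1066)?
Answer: 25996774739/8529 ≈ 3.0480e+6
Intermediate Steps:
g = -1/1066 ≈ -0.00093809
X(W) = -1066/8529 (X(W) = 1/(-8 - 1/1066) = 1/(-8529/1066) = -1066/8529)
X(613) - 145*143*(-147) = -1066/8529 - 145*143*(-147) = -1066/8529 - 20735*(-147) = -1066/8529 - 1*(-3048045) = -1066/8529 + 3048045 = 25996774739/8529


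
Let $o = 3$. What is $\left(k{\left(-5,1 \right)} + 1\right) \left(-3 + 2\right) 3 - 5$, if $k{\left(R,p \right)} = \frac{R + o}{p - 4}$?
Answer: $-10$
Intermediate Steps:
$k{\left(R,p \right)} = \frac{3 + R}{-4 + p}$ ($k{\left(R,p \right)} = \frac{R + 3}{p - 4} = \frac{3 + R}{-4 + p}$)
$\left(k{\left(-5,1 \right)} + 1\right) \left(-3 + 2\right) 3 - 5 = \left(\frac{3 - 5}{-4 + 1} + 1\right) \left(-3 + 2\right) 3 - 5 = \left(\frac{1}{-3} \left(-2\right) + 1\right) \left(-1\right) 3 - 5 = \left(\left(- \frac{1}{3}\right) \left(-2\right) + 1\right) \left(-1\right) 3 - 5 = \left(\frac{2}{3} + 1\right) \left(-1\right) 3 - 5 = \frac{5}{3} \left(-1\right) 3 - 5 = \left(- \frac{5}{3}\right) 3 - 5 = -5 - 5 = -10$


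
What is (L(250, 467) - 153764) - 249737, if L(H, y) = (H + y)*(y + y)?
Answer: 266177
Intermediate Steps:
L(H, y) = 2*y*(H + y) (L(H, y) = (H + y)*(2*y) = 2*y*(H + y))
(L(250, 467) - 153764) - 249737 = (2*467*(250 + 467) - 153764) - 249737 = (2*467*717 - 153764) - 249737 = (669678 - 153764) - 249737 = 515914 - 249737 = 266177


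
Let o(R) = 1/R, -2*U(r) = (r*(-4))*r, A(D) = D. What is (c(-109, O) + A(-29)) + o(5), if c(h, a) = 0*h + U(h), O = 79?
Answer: 118666/5 ≈ 23733.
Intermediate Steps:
U(r) = 2*r² (U(r) = -r*(-4)*r/2 = -(-4*r)*r/2 = -(-2)*r² = 2*r²)
c(h, a) = 2*h² (c(h, a) = 0*h + 2*h² = 0 + 2*h² = 2*h²)
(c(-109, O) + A(-29)) + o(5) = (2*(-109)² - 29) + 1/5 = (2*11881 - 29) + ⅕ = (23762 - 29) + ⅕ = 23733 + ⅕ = 118666/5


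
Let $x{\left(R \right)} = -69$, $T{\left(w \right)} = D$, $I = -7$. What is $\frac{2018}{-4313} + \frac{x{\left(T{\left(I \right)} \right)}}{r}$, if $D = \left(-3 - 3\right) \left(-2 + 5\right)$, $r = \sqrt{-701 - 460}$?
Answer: $- \frac{2018}{4313} + \frac{23 i \sqrt{129}}{129} \approx -0.46789 + 2.025 i$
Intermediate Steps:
$r = 3 i \sqrt{129}$ ($r = \sqrt{-1161} = 3 i \sqrt{129} \approx 34.073 i$)
$D = -18$ ($D = \left(-6\right) 3 = -18$)
$T{\left(w \right)} = -18$
$\frac{2018}{-4313} + \frac{x{\left(T{\left(I \right)} \right)}}{r} = \frac{2018}{-4313} - \frac{69}{3 i \sqrt{129}} = 2018 \left(- \frac{1}{4313}\right) - 69 \left(- \frac{i \sqrt{129}}{387}\right) = - \frac{2018}{4313} + \frac{23 i \sqrt{129}}{129}$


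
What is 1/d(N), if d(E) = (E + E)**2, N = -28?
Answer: 1/3136 ≈ 0.00031888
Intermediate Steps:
d(E) = 4*E**2 (d(E) = (2*E)**2 = 4*E**2)
1/d(N) = 1/(4*(-28)**2) = 1/(4*784) = 1/3136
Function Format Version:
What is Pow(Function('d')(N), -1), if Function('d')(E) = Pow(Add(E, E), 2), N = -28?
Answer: Rational(1, 3136) ≈ 0.00031888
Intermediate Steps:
Function('d')(E) = Mul(4, Pow(E, 2)) (Function('d')(E) = Pow(Mul(2, E), 2) = Mul(4, Pow(E, 2)))
Pow(Function('d')(N), -1) = Pow(Mul(4, Pow(-28, 2)), -1) = Pow(Mul(4, 784), -1) = Pow(3136, -1) = Rational(1, 3136)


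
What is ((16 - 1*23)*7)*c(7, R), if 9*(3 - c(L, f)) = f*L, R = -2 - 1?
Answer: -784/3 ≈ -261.33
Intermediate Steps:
R = -3
c(L, f) = 3 - L*f/9 (c(L, f) = 3 - f*L/9 = 3 - L*f/9)
((16 - 1*23)*7)*c(7, R) = ((16 - 1*23)*7)*(3 - ⅑*7*(-3)) = ((16 - 23)*7)*(3 + 7/3) = -7*7*(16/3) = -49*16/3 = -784/3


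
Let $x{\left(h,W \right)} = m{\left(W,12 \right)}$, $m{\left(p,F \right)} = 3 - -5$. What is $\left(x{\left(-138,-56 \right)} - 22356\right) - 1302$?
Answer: $-23650$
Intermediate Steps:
$m{\left(p,F \right)} = 8$ ($m{\left(p,F \right)} = 3 + 5 = 8$)
$x{\left(h,W \right)} = 8$
$\left(x{\left(-138,-56 \right)} - 22356\right) - 1302 = \left(8 - 22356\right) - 1302 = -22348 - 1302 = -23650$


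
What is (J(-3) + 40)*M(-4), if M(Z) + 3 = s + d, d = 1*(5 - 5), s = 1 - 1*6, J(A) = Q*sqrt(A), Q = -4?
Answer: -320 + 32*I*sqrt(3) ≈ -320.0 + 55.426*I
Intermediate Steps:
J(A) = -4*sqrt(A)
s = -5 (s = 1 - 6 = -5)
d = 0 (d = 1*0 = 0)
M(Z) = -8 (M(Z) = -3 + (-5 + 0) = -3 - 5 = -8)
(J(-3) + 40)*M(-4) = (-4*I*sqrt(3) + 40)*(-8) = (40 - 4*I*sqrt(3))*(-8) = -320 + 32*I*sqrt(3)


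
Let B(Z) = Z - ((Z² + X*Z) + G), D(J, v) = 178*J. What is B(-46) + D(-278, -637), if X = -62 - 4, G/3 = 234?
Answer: -55384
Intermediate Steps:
G = 702 (G = 3*234 = 702)
X = -66
B(Z) = -702 - Z² + 67*Z (B(Z) = Z - ((Z² - 66*Z) + 702) = Z - (702 + Z² - 66*Z) = Z + (-702 - Z² + 66*Z) = -702 - Z² + 67*Z)
B(-46) + D(-278, -637) = (-702 - 1*(-46)² + 67*(-46)) + 178*(-278) = (-702 - 1*2116 - 3082) - 49484 = (-702 - 2116 - 3082) - 49484 = -5900 - 49484 = -55384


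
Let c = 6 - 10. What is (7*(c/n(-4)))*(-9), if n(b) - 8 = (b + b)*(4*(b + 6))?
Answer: -9/2 ≈ -4.5000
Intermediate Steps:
c = -4
n(b) = 8 + 2*b*(24 + 4*b) (n(b) = 8 + (b + b)*(4*(b + 6)) = 8 + (2*b)*(4*(6 + b)) = 8 + (2*b)*(24 + 4*b) = 8 + 2*b*(24 + 4*b))
(7*(c/n(-4)))*(-9) = (7*(-4/(8 + 8*(-4)**2 + 48*(-4))))*(-9) = (7*(-4/(8 + 8*16 - 192)))*(-9) = (7*(-4/(8 + 128 - 192)))*(-9) = (7*(-4/(-56)))*(-9) = (7*(-4*(-1/56)))*(-9) = (7*(1/14))*(-9) = (1/2)*(-9) = -9/2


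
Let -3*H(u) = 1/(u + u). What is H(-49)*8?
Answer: 4/147 ≈ 0.027211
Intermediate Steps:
H(u) = -1/(6*u) (H(u) = -1/(3*(u + u)) = -1/(2*u)/3 = -1/(6*u))
H(-49)*8 = -⅙/(-49)*8 = -⅙*(-1/49)*8 = (1/294)*8 = 4/147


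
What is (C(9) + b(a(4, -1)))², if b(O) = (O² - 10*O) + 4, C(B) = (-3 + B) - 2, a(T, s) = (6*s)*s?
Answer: 256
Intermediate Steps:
a(T, s) = 6*s²
C(B) = -5 + B
b(O) = 4 + O² - 10*O
(C(9) + b(a(4, -1)))² = ((-5 + 9) + (4 + (6*(-1)²)² - 60*(-1)²))² = (4 + (4 + (6*1)² - 60))² = (4 + (4 + 6² - 10*6))² = (4 + (4 + 36 - 60))² = (4 - 20)² = (-16)² = 256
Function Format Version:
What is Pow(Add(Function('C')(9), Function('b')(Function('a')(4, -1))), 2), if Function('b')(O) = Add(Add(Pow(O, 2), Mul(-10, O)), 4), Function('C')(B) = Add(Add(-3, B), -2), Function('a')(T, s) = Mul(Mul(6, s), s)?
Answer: 256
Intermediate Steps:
Function('a')(T, s) = Mul(6, Pow(s, 2))
Function('C')(B) = Add(-5, B)
Function('b')(O) = Add(4, Pow(O, 2), Mul(-10, O))
Pow(Add(Function('C')(9), Function('b')(Function('a')(4, -1))), 2) = Pow(Add(Add(-5, 9), Add(4, Pow(Mul(6, Pow(-1, 2)), 2), Mul(-10, Mul(6, Pow(-1, 2))))), 2) = Pow(Add(4, Add(4, Pow(Mul(6, 1), 2), Mul(-10, Mul(6, 1)))), 2) = Pow(Add(4, Add(4, Pow(6, 2), Mul(-10, 6))), 2) = Pow(Add(4, Add(4, 36, -60)), 2) = Pow(Add(4, -20), 2) = Pow(-16, 2) = 256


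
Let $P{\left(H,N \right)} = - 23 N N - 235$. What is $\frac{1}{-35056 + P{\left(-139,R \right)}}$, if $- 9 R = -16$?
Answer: $- \frac{81}{2864459} \approx -2.8278 \cdot 10^{-5}$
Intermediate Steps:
$R = \frac{16}{9}$ ($R = \left(- \frac{1}{9}\right) \left(-16\right) = \frac{16}{9} \approx 1.7778$)
$P{\left(H,N \right)} = -235 - 23 N^{2}$ ($P{\left(H,N \right)} = - 23 N^{2} - 235 = -235 - 23 N^{2}$)
$\frac{1}{-35056 + P{\left(-139,R \right)}} = \frac{1}{-35056 - \left(235 + 23 \left(\frac{16}{9}\right)^{2}\right)} = \frac{1}{-35056 - \frac{24923}{81}} = \frac{1}{- \frac{2864459}{81}} = - \frac{81}{2864459}$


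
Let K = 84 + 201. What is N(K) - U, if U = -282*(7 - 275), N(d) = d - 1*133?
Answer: -75424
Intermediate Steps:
K = 285
N(d) = -133 + d (N(d) = d - 133 = -133 + d)
U = 75576 (U = -282*(-268) = 75576)
N(K) - U = (-133 + 285) - 1*75576 = 152 - 75576 = -75424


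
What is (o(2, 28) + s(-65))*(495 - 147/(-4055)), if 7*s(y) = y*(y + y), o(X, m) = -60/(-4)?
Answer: 3434613492/5677 ≈ 6.0501e+5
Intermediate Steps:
o(X, m) = 15 (o(X, m) = -60*(-¼) = 15)
s(y) = 2*y²/7 (s(y) = (y*(y + y))/7 = (y*(2*y))/7 = (2*y²)/7 = 2*y²/7)
(o(2, 28) + s(-65))*(495 - 147/(-4055)) = (15 + (2/7)*(-65)²)*(495 - 147/(-4055)) = (15 + (2/7)*4225)*(495 - 147*(-1/4055)) = (15 + 8450/7)*(495 + 147/4055) = (8555/7)*(2007372/4055) = 3434613492/5677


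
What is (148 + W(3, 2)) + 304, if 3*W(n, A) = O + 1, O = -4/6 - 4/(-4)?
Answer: 4072/9 ≈ 452.44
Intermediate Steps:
O = ⅓ (O = -4*⅙ - 4*(-¼) = -⅔ + 1 = ⅓ ≈ 0.33333)
W(n, A) = 4/9 (W(n, A) = (⅓ + 1)/3 = (⅓)*(4/3) = 4/9)
(148 + W(3, 2)) + 304 = (148 + 4/9) + 304 = 1336/9 + 304 = 4072/9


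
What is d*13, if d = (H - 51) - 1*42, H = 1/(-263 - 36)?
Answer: -27808/23 ≈ -1209.0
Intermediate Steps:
H = -1/299 (H = 1/(-299) = -1/299 ≈ -0.0033445)
d = -27808/299 (d = (-1/299 - 51) - 1*42 = -15250/299 - 42 = -27808/299 ≈ -93.003)
d*13 = -27808/299*13 = -27808/23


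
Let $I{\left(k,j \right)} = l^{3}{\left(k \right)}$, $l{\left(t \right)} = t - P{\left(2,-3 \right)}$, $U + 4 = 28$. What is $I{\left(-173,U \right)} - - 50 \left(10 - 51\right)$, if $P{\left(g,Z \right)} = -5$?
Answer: $-4743682$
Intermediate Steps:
$U = 24$ ($U = -4 + 28 = 24$)
$l{\left(t \right)} = 5 + t$ ($l{\left(t \right)} = t - -5 = t + 5 = 5 + t$)
$I{\left(k,j \right)} = \left(5 + k\right)^{3}$
$I{\left(-173,U \right)} - - 50 \left(10 - 51\right) = \left(5 - 173\right)^{3} - - 50 \left(10 - 51\right) = \left(-168\right)^{3} - - 50 \left(10 - 51\right) = -4741632 - - 50 \left(10 - 51\right) = -4741632 - \left(-50\right) \left(-41\right) = -4741632 - 2050 = -4743682$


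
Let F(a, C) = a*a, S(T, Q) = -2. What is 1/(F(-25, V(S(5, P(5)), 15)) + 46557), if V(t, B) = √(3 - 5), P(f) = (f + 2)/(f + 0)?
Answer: 1/47182 ≈ 2.1195e-5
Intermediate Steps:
P(f) = (2 + f)/f
V(t, B) = I*√2 (V(t, B) = √(-2) = I*√2)
F(a, C) = a²
1/(F(-25, V(S(5, P(5)), 15)) + 46557) = 1/((-25)² + 46557) = 1/(625 + 46557) = 1/47182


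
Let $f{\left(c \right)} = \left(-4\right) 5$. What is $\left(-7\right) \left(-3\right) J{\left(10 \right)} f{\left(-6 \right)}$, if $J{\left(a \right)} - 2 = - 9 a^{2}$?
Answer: $377160$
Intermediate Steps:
$f{\left(c \right)} = -20$
$J{\left(a \right)} = 2 - 9 a^{2}$
$\left(-7\right) \left(-3\right) J{\left(10 \right)} f{\left(-6 \right)} = \left(-7\right) \left(-3\right) \left(2 - 9 \cdot 10^{2}\right) \left(-20\right) = 21 \left(2 - 900\right) \left(-20\right) = 21 \left(-898\right) \left(-20\right) = \left(-18858\right) \left(-20\right) = 377160$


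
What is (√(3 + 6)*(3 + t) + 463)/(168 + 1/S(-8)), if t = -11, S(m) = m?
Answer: 3512/1343 ≈ 2.6150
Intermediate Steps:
(√(3 + 6)*(3 + t) + 463)/(168 + 1/S(-8)) = (√(3 + 6)*(3 - 11) + 463)/(168 + 1/(-8)) = (√9*(-8) + 463)/(168 - ⅛) = (3*(-8) + 463)/(1343/8) = (-24 + 463)*(8/1343) = 439*(8/1343) = 3512/1343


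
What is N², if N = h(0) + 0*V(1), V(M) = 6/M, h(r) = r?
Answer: 0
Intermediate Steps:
N = 0 (N = 0 + 0*(6/1) = 0 + 0*(6*1) = 0 + 0*6 = 0 + 0 = 0)
N² = 0² = 0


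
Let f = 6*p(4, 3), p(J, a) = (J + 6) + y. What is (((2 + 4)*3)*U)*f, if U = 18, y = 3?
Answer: 25272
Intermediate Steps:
p(J, a) = 9 + J (p(J, a) = (J + 6) + 3 = (6 + J) + 3 = 9 + J)
f = 78 (f = 6*(9 + 4) = 6*13 = 78)
(((2 + 4)*3)*U)*f = (((2 + 4)*3)*18)*78 = ((6*3)*18)*78 = (18*18)*78 = 324*78 = 25272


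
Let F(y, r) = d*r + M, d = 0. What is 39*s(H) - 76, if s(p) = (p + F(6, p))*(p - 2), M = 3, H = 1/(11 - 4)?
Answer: -14878/49 ≈ -303.63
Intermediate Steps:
H = ⅐ (H = 1/7 = ⅐ ≈ 0.14286)
F(y, r) = 3 (F(y, r) = 0*r + 3 = 0 + 3 = 3)
s(p) = (-2 + p)*(3 + p) (s(p) = (p + 3)*(p - 2) = (3 + p)*(-2 + p) = (-2 + p)*(3 + p))
39*s(H) - 76 = 39*(-6 + ⅐ + (⅐)²) - 76 = 39*(-6 + ⅐ + 1/49) - 76 = 39*(-286/49) - 76 = -11154/49 - 76 = -14878/49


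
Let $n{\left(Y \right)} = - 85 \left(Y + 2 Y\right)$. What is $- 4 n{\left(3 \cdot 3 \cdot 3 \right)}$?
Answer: $27540$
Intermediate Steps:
$n{\left(Y \right)} = - 255 Y$ ($n{\left(Y \right)} = - 85 \cdot 3 Y = - 255 Y$)
$- 4 n{\left(3 \cdot 3 \cdot 3 \right)} = - 4 \left(- 255 \cdot 3 \cdot 3 \cdot 3\right) = - 4 \left(- 255 \cdot 9 \cdot 3\right) = - 4 \left(\left(-255\right) 27\right) = \left(-4\right) \left(-6885\right) = 27540$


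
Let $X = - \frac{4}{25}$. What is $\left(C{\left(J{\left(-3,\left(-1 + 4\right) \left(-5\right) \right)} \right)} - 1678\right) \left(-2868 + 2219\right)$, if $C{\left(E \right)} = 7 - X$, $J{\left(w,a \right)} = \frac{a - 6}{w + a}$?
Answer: $\frac{27109379}{25} \approx 1.0844 \cdot 10^{6}$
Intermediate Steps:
$X = - \frac{4}{25}$ ($X = \left(-4\right) \frac{1}{25} = - \frac{4}{25} \approx -0.16$)
$J{\left(w,a \right)} = \frac{-6 + a}{a + w}$
$C{\left(E \right)} = \frac{179}{25}$ ($C{\left(E \right)} = 7 - - \frac{4}{25} = 7 + \frac{4}{25} = \frac{179}{25}$)
$\left(C{\left(J{\left(-3,\left(-1 + 4\right) \left(-5\right) \right)} \right)} - 1678\right) \left(-2868 + 2219\right) = \left(\frac{179}{25} - 1678\right) \left(-2868 + 2219\right) = \left(- \frac{41771}{25}\right) \left(-649\right) = \frac{27109379}{25}$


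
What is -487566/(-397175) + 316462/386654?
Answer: 157105069507/76784651225 ≈ 2.0460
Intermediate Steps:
-487566/(-397175) + 316462/386654 = -487566*(-1/397175) + 316462*(1/386654) = 487566/397175 + 158231/193327 = 157105069507/76784651225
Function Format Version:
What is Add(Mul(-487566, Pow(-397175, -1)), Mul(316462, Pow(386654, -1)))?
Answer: Rational(157105069507, 76784651225) ≈ 2.0460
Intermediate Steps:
Add(Mul(-487566, Pow(-397175, -1)), Mul(316462, Pow(386654, -1))) = Add(Mul(-487566, Rational(-1, 397175)), Mul(316462, Rational(1, 386654))) = Add(Rational(487566, 397175), Rational(158231, 193327)) = Rational(157105069507, 76784651225)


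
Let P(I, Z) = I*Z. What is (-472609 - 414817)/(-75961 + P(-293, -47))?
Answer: 443713/31095 ≈ 14.270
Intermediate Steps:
(-472609 - 414817)/(-75961 + P(-293, -47)) = (-472609 - 414817)/(-75961 - 293*(-47)) = -887426/(-75961 + 13771) = -887426/(-62190) = -887426*(-1/62190) = 443713/31095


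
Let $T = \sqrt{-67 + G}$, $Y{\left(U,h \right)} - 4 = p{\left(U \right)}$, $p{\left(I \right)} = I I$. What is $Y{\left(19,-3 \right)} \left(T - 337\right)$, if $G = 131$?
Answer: $-120085$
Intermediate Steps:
$p{\left(I \right)} = I^{2}$
$Y{\left(U,h \right)} = 4 + U^{2}$
$T = 8$ ($T = \sqrt{-67 + 131} = \sqrt{64} = 8$)
$Y{\left(19,-3 \right)} \left(T - 337\right) = \left(4 + 19^{2}\right) \left(8 - 337\right) = \left(4 + 361\right) \left(-329\right) = 365 \left(-329\right) = -120085$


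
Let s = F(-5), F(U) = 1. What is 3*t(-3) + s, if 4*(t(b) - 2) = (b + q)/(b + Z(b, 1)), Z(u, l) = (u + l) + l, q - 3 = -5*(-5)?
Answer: 37/16 ≈ 2.3125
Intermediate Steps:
q = 28 (q = 3 - 5*(-5) = 3 + 25 = 28)
Z(u, l) = u + 2*l (Z(u, l) = (l + u) + l = u + 2*l)
t(b) = 2 + (28 + b)/(4*(2 + 2*b)) (t(b) = 2 + ((b + 28)/(b + (b + 2*1)))/4 = 2 + ((28 + b)/(b + (b + 2)))/4 = 2 + ((28 + b)/(b + (2 + b)))/4 = 2 + ((28 + b)/(2 + 2*b))/4 = 2 + (28 + b)/(4*(2 + 2*b)))
s = 1
3*t(-3) + s = 3*((44 + 17*(-3))/(8*(1 - 3))) + 1 = 3*((1/8)*(44 - 51)/(-2)) + 1 = 3*((1/8)*(-1/2)*(-7)) + 1 = 3*(7/16) + 1 = 21/16 + 1 = 37/16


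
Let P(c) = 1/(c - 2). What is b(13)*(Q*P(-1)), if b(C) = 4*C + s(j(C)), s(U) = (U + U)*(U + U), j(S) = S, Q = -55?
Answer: 40040/3 ≈ 13347.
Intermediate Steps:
P(c) = 1/(-2 + c)
s(U) = 4*U**2 (s(U) = (2*U)*(2*U) = 4*U**2)
b(C) = 4*C + 4*C**2
b(13)*(Q*P(-1)) = (4*13*(1 + 13))*(-55/(-2 - 1)) = (4*13*14)*(-55/(-3)) = 728*(-55*(-1/3)) = 728*(55/3) = 40040/3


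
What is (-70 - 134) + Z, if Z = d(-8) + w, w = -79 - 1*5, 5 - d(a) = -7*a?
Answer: -339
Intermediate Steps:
d(a) = 5 + 7*a (d(a) = 5 - (-7)*a = 5 + 7*a)
w = -84 (w = -79 - 5 = -84)
Z = -135 (Z = (5 + 7*(-8)) - 84 = (5 - 56) - 84 = -51 - 84 = -135)
(-70 - 134) + Z = (-70 - 134) - 135 = -204 - 135 = -339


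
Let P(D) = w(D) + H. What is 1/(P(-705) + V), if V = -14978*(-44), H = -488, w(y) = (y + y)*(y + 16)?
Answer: 1/1630034 ≈ 6.1348e-7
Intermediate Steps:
w(y) = 2*y*(16 + y) (w(y) = (2*y)*(16 + y) = 2*y*(16 + y))
V = 659032
P(D) = -488 + 2*D*(16 + D) (P(D) = 2*D*(16 + D) - 488 = -488 + 2*D*(16 + D))
1/(P(-705) + V) = 1/((-488 + 2*(-705)*(16 - 705)) + 659032) = 1/((-488 + 2*(-705)*(-689)) + 659032) = 1/((-488 + 971490) + 659032) = 1/(971002 + 659032) = 1/1630034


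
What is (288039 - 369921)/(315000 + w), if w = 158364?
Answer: -4549/26298 ≈ -0.17298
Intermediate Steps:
(288039 - 369921)/(315000 + w) = (288039 - 369921)/(315000 + 158364) = -81882/473364 = -81882*1/473364 = -4549/26298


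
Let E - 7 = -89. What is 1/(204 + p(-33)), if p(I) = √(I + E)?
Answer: 204/41731 - I*√115/41731 ≈ 0.0048885 - 0.00025697*I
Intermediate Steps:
E = -82 (E = 7 - 89 = -82)
p(I) = √(-82 + I) (p(I) = √(I - 82) = √(-82 + I))
1/(204 + p(-33)) = 1/(204 + √(-82 - 33)) = 1/(204 + √(-115)) = 1/(204 + I*√115)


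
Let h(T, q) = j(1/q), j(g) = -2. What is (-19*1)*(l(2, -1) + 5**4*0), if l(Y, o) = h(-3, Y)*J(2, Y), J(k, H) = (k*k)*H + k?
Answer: 380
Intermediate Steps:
J(k, H) = k + H*k**2 (J(k, H) = k**2*H + k = H*k**2 + k = k + H*k**2)
h(T, q) = -2
l(Y, o) = -4 - 8*Y (l(Y, o) = -4*(1 + Y*2) = -4*(1 + 2*Y) = -2*(2 + 4*Y) = -4 - 8*Y)
(-19*1)*(l(2, -1) + 5**4*0) = (-19*1)*((-4 - 8*2) + 5**4*0) = -19*((-4 - 16) + 625*0) = -19*(-20 + 0) = -19*(-20) = 380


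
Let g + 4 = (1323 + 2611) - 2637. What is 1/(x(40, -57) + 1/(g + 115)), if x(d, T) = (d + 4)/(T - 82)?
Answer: -195712/61813 ≈ -3.1662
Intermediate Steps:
g = 1293 (g = -4 + ((1323 + 2611) - 2637) = -4 + (3934 - 2637) = -4 + 1297 = 1293)
x(d, T) = (4 + d)/(-82 + T)
1/(x(40, -57) + 1/(g + 115)) = 1/((4 + 40)/(-82 - 57) + 1/(1293 + 115)) = 1/(44/(-139) + 1/1408) = 1/(-1/139*44 + 1/1408) = 1/(-44/139 + 1/1408) = 1/(-61813/195712) = -195712/61813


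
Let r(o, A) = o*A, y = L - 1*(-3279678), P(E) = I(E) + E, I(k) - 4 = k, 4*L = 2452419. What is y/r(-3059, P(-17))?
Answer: 5190377/122360 ≈ 42.419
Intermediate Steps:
L = 2452419/4 (L = (¼)*2452419 = 2452419/4 ≈ 6.1311e+5)
I(k) = 4 + k
P(E) = 4 + 2*E (P(E) = (4 + E) + E = 4 + 2*E)
y = 15571131/4 (y = 2452419/4 - 1*(-3279678) = 2452419/4 + 3279678 = 15571131/4 ≈ 3.8928e+6)
r(o, A) = A*o
y/r(-3059, P(-17)) = 15571131/(4*(((4 + 2*(-17))*(-3059)))) = 15571131/(4*(((4 - 34)*(-3059)))) = 15571131/(4*((-30*(-3059)))) = (15571131/4)/91770 = (15571131/4)*(1/91770) = 5190377/122360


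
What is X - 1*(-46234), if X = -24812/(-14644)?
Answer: 169268877/3661 ≈ 46236.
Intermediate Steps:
X = 6203/3661 (X = -24812*(-1/14644) = 6203/3661 ≈ 1.6943)
X - 1*(-46234) = 6203/3661 - 1*(-46234) = 6203/3661 + 46234 = 169268877/3661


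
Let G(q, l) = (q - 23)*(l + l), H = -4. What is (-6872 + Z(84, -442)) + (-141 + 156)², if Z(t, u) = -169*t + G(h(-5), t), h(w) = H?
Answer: -25379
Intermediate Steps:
h(w) = -4
G(q, l) = 2*l*(-23 + q) (G(q, l) = (-23 + q)*(2*l) = 2*l*(-23 + q))
Z(t, u) = -223*t (Z(t, u) = -169*t + 2*t*(-23 - 4) = -169*t + 2*t*(-27) = -169*t - 54*t = -223*t)
(-6872 + Z(84, -442)) + (-141 + 156)² = (-6872 - 223*84) + (-141 + 156)² = (-6872 - 18732) + 15² = -25604 + 225 = -25379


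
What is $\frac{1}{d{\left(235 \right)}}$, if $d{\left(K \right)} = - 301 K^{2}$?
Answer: $- \frac{1}{16622725} \approx -6.0159 \cdot 10^{-8}$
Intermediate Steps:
$\frac{1}{d{\left(235 \right)}} = \frac{1}{\left(-301\right) 235^{2}} = \frac{1}{\left(-301\right) 55225} = \frac{1}{-16622725} = - \frac{1}{16622725}$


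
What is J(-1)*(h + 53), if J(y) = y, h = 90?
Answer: -143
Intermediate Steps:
J(-1)*(h + 53) = -(90 + 53) = -1*143 = -143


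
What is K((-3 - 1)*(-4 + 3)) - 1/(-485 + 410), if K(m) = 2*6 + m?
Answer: 1201/75 ≈ 16.013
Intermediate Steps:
K(m) = 12 + m
K((-3 - 1)*(-4 + 3)) - 1/(-485 + 410) = (12 + (-3 - 1)*(-4 + 3)) - 1/(-485 + 410) = (12 - 4*(-1)) - 1/(-75) = (12 + 4) - 1*(-1/75) = 16 + 1/75 = 1201/75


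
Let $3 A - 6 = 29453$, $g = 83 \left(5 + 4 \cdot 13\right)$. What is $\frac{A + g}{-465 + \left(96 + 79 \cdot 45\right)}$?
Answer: $\frac{21826}{4779} \approx 4.5671$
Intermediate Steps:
$g = 4731$ ($g = 83 \left(5 + 52\right) = 83 \cdot 57 = 4731$)
$A = \frac{29459}{3}$ ($A = 2 + \frac{1}{3} \cdot 29453 = 2 + \frac{29453}{3} = \frac{29459}{3} \approx 9819.7$)
$\frac{A + g}{-465 + \left(96 + 79 \cdot 45\right)} = \frac{\frac{29459}{3} + 4731}{-465 + \left(96 + 79 \cdot 45\right)} = \frac{43652}{3 \left(-465 + \left(96 + 3555\right)\right)} = \frac{43652}{3 \left(-465 + 3651\right)} = \frac{43652}{3 \cdot 3186} = \frac{43652}{3} \cdot \frac{1}{3186} = \frac{21826}{4779}$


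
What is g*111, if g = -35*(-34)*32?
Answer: 4226880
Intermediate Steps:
g = 38080 (g = 1190*32 = 38080)
g*111 = 38080*111 = 4226880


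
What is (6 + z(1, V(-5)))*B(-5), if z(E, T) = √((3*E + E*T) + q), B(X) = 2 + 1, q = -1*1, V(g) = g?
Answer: 18 + 3*I*√3 ≈ 18.0 + 5.1962*I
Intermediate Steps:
q = -1
B(X) = 3
z(E, T) = √(-1 + 3*E + E*T) (z(E, T) = √((3*E + E*T) - 1) = √(-1 + 3*E + E*T))
(6 + z(1, V(-5)))*B(-5) = (6 + √(-1 + 3*1 + 1*(-5)))*3 = (6 + √(-1 + 3 - 5))*3 = (6 + √(-3))*3 = (6 + I*√3)*3 = 18 + 3*I*√3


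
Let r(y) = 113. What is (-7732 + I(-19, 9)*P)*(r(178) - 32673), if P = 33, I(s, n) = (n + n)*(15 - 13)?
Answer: 213072640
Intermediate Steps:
I(s, n) = 4*n (I(s, n) = (2*n)*2 = 4*n)
(-7732 + I(-19, 9)*P)*(r(178) - 32673) = (-7732 + (4*9)*33)*(113 - 32673) = (-7732 + 36*33)*(-32560) = (-7732 + 1188)*(-32560) = -6544*(-32560) = 213072640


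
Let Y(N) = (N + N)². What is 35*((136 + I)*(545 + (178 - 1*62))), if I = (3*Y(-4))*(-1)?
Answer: -1295560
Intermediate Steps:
Y(N) = 4*N² (Y(N) = (2*N)² = 4*N²)
I = -192 (I = (3*(4*(-4)²))*(-1) = (3*(4*16))*(-1) = (3*64)*(-1) = 192*(-1) = -192)
35*((136 + I)*(545 + (178 - 1*62))) = 35*((136 - 192)*(545 + (178 - 1*62))) = 35*(-56*(545 + (178 - 62))) = 35*(-56*(545 + 116)) = 35*(-56*661) = 35*(-37016) = -1295560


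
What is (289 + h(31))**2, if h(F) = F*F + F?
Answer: 1640961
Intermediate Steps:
h(F) = F + F**2 (h(F) = F**2 + F = F + F**2)
(289 + h(31))**2 = (289 + 31*(1 + 31))**2 = (289 + 31*32)**2 = (289 + 992)**2 = 1281**2 = 1640961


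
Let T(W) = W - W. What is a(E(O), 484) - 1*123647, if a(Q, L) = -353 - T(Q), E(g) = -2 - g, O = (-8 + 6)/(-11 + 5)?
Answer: -124000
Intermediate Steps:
T(W) = 0
O = ⅓ (O = -2/(-6) = -2*(-⅙) = ⅓ ≈ 0.33333)
a(Q, L) = -353 (a(Q, L) = -353 - 1*0 = -353 + 0 = -353)
a(E(O), 484) - 1*123647 = -353 - 1*123647 = -353 - 123647 = -124000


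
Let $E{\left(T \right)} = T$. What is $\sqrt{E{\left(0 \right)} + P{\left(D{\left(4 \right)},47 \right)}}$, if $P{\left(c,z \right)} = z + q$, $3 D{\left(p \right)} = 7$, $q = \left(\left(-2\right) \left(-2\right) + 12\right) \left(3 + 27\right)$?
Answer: $\sqrt{527} \approx 22.956$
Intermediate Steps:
$q = 480$ ($q = \left(4 + 12\right) 30 = 16 \cdot 30 = 480$)
$D{\left(p \right)} = \frac{7}{3}$ ($D{\left(p \right)} = \frac{1}{3} \cdot 7 = \frac{7}{3}$)
$P{\left(c,z \right)} = 480 + z$ ($P{\left(c,z \right)} = z + 480 = 480 + z$)
$\sqrt{E{\left(0 \right)} + P{\left(D{\left(4 \right)},47 \right)}} = \sqrt{0 + \left(480 + 47\right)} = \sqrt{0 + 527} = \sqrt{527}$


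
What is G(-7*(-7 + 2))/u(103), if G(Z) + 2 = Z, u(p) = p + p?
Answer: 33/206 ≈ 0.16019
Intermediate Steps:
u(p) = 2*p
G(Z) = -2 + Z
G(-7*(-7 + 2))/u(103) = (-2 - 7*(-7 + 2))/((2*103)) = (-2 - 7*(-5))/206 = (-2 + 35)*(1/206) = 33*(1/206) = 33/206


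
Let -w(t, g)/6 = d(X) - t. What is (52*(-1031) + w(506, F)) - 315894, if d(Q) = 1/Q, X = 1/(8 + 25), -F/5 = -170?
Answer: -366668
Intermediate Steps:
F = 850 (F = -5*(-170) = 850)
X = 1/33 ≈ 0.030303
d(Q) = 1/Q
w(t, g) = -198 + 6*t (w(t, g) = -6*(1/(1/33) - t) = -6*(33 - t) = -198 + 6*t)
(52*(-1031) + w(506, F)) - 315894 = (52*(-1031) + (-198 + 6*506)) - 315894 = (-53612 + (-198 + 3036)) - 315894 = (-53612 + 2838) - 315894 = -50774 - 315894 = -366668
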